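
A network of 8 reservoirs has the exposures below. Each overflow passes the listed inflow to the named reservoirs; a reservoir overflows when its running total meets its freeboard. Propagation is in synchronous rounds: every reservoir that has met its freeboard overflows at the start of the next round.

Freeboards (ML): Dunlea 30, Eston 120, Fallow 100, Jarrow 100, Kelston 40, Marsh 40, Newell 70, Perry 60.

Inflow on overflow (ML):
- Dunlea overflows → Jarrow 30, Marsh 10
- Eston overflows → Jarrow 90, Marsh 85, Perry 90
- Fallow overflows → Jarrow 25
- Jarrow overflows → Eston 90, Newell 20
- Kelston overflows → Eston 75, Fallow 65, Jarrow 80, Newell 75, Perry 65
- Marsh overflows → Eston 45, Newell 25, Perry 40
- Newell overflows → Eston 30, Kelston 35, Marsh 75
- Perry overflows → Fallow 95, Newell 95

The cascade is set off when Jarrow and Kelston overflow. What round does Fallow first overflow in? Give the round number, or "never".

3

Round 1 — Jarrow, Kelston overflow (initial).
  Eston: +90+75 → 165 ≥ 120
  Fallow: +65 → 65 < 100
  Newell: +20+75 → 95 ≥ 70
  Perry: +65 → 65 ≥ 60
Round 2 — Eston, Newell, Perry overflow.
  Fallow: +95 → 160 ≥ 100
  Marsh: +85+75 → 160 ≥ 40
Round 3 — Fallow, Marsh overflow.
No further overflows.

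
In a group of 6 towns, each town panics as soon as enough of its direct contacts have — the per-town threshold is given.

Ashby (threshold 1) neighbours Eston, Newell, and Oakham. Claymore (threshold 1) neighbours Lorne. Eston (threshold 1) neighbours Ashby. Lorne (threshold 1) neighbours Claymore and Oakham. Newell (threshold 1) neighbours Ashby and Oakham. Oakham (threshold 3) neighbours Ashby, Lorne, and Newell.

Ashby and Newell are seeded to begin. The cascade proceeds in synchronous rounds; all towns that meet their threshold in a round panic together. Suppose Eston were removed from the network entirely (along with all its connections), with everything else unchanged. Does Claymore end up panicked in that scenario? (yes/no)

no

With Eston removed:
Round 1 — Ashby, Newell panic (initial).
Round 2 — no new panics; cascade stops.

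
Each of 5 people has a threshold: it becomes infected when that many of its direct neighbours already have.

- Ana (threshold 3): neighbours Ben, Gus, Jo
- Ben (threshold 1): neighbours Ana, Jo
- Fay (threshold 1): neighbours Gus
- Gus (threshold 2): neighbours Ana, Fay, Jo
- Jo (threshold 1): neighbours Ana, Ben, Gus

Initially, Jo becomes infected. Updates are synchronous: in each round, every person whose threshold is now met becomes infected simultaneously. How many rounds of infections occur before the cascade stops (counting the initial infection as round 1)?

2

Round 1 — Jo becomes infected (initial).
Round 2 — checking thresholds:
  Ana: 1 of 3 neighbours < 3, below threshold.
  Ben: 1 of 2 neighbours ≥ 1, becomes infected.
  Gus: 1 of 3 neighbours < 2, below threshold.
Round 3 — no new infections; cascade stops.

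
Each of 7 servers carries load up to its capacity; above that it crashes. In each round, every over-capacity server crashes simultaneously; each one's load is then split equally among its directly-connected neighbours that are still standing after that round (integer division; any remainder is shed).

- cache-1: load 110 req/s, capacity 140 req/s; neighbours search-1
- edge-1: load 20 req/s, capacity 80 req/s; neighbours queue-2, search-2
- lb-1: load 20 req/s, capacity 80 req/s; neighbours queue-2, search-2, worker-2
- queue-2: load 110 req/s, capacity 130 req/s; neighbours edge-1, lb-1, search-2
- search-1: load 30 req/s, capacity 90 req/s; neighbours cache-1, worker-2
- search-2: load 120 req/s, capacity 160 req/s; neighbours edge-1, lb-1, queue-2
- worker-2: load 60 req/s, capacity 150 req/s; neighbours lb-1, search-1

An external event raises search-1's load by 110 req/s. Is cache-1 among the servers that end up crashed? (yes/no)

Round 1 — search-1 at 140 > 90. search-1 crashes.
  search-1 sheds 140 req/s to cache-1, worker-2: 70 each.
    cache-1: 110+70 = 180 > 140
    worker-2: 60+70 = 130 ≤ 150
Round 2 — cache-1 crashes.
  cache-1 sheds 180 req/s: no online neighbours, lost.
No further crashes.

yes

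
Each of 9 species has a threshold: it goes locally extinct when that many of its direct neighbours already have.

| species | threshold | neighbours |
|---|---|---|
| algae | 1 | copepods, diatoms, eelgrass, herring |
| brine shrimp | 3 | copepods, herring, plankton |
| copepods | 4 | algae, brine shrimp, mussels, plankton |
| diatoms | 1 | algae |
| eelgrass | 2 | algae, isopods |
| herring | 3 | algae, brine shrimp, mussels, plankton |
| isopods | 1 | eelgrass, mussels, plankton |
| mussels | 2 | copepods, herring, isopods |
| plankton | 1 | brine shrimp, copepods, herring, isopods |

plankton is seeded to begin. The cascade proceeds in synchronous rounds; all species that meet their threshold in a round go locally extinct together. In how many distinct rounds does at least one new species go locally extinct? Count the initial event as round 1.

Round 1 — plankton goes locally extinct (initial).
Round 2 — checking thresholds:
  brine shrimp: 1 of 3 neighbours < 3, below threshold.
  copepods: 1 of 4 neighbours < 4, below threshold.
  herring: 1 of 4 neighbours < 3, below threshold.
  isopods: 1 of 3 neighbours ≥ 1, goes locally extinct.
Round 3 — no new extinctions; cascade stops.

2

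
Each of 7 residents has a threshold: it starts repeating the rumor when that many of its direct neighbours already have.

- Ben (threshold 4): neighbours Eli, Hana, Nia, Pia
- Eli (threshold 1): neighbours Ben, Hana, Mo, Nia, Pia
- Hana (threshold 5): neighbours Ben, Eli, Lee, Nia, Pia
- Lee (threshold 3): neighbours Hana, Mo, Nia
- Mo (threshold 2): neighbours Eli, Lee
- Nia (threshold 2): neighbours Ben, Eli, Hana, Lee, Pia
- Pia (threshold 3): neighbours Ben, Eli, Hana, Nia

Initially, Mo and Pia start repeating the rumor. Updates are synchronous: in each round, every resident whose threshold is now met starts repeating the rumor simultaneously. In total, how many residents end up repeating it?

Round 1 — Mo, Pia start repeating the rumor (initial).
Round 2 — checking thresholds:
  Ben: 1 of 4 neighbours < 4, below threshold.
  Eli: 2 of 5 neighbours ≥ 1, starts repeating the rumor.
  Hana: 1 of 5 neighbours < 5, below threshold.
  Lee: 1 of 3 neighbours < 3, below threshold.
  Nia: 1 of 5 neighbours < 2, below threshold.
Round 3 — checking thresholds:
  Ben: 2 of 4 neighbours < 4, below threshold.
  Hana: 2 of 5 neighbours < 5, below threshold.
  Lee: 1 of 3 neighbours < 3, below threshold.
  Nia: 2 of 5 neighbours ≥ 2, starts repeating the rumor.
Round 4 — no new spreads; cascade stops.

4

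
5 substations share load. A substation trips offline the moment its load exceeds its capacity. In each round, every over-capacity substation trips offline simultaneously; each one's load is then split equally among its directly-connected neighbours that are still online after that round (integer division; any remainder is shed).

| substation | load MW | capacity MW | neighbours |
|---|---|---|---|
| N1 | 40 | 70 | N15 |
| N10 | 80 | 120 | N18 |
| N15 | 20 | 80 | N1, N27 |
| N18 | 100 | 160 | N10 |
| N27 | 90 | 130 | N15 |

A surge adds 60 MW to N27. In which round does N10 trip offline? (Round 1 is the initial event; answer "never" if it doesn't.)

never

Round 1 — N27 at 150 > 130. N27 trips offline.
  N27 sheds 150 MW to N15: 150 each.
    N15: 20+150 = 170 > 80
Round 2 — N15 trips offline.
  N15 sheds 170 MW to N1: 170 each.
    N1: 40+170 = 210 > 70
Round 3 — N1 trips offline.
  N1 sheds 210 MW: no online neighbours, lost.
No further trips.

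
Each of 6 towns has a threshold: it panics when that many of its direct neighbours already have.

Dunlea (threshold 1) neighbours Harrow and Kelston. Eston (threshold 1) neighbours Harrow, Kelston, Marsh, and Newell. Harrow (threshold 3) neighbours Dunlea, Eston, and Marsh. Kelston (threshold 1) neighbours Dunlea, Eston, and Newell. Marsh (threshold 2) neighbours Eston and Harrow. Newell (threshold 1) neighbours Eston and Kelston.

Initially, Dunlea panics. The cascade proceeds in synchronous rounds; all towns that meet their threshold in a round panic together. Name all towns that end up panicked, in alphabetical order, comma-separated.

Dunlea, Eston, Kelston, Newell

Round 1 — Dunlea panics (initial).
Round 2 — checking thresholds:
  Harrow: 1 of 3 neighbours < 3, below threshold.
  Kelston: 1 of 3 neighbours ≥ 1, panics.
Round 3 — checking thresholds:
  Eston: 1 of 4 neighbours ≥ 1, panics.
  Harrow: 1 of 3 neighbours < 3, below threshold.
  Newell: 1 of 2 neighbours ≥ 1, panics.
Round 4 — no new panics; cascade stops.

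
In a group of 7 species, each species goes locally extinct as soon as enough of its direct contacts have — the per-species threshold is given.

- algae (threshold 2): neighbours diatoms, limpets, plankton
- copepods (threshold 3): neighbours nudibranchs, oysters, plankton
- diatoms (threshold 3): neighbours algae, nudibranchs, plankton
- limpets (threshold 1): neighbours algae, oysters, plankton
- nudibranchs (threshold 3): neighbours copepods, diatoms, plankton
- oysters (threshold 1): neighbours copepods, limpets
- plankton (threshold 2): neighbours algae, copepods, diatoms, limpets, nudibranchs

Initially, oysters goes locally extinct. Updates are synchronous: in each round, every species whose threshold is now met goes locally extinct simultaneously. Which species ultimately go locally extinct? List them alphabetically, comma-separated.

Round 1 — oysters goes locally extinct (initial).
Round 2 — checking thresholds:
  copepods: 1 of 3 neighbours < 3, below threshold.
  limpets: 1 of 3 neighbours ≥ 1, goes locally extinct.
Round 3 — no new extinctions; cascade stops.

limpets, oysters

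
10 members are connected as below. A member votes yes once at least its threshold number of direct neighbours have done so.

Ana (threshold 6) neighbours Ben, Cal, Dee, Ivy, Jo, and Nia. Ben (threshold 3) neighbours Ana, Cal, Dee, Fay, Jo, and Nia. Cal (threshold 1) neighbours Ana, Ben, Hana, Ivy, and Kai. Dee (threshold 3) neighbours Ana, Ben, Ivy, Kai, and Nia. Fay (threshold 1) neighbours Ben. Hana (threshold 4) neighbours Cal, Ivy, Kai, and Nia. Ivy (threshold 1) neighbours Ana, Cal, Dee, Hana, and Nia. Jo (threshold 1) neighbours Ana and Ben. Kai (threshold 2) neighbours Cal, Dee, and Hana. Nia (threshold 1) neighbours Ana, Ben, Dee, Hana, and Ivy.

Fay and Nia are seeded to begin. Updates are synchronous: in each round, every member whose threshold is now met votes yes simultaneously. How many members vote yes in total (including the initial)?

Round 1 — Fay, Nia vote yes (initial).
Round 2 — checking thresholds:
  Ana: 1 of 6 neighbours < 6, not yet.
  Ben: 2 of 6 neighbours < 3, not yet.
  Dee: 1 of 5 neighbours < 3, not yet.
  Hana: 1 of 4 neighbours < 4, not yet.
  Ivy: 1 of 5 neighbours ≥ 1, votes yes.
Round 3 — checking thresholds:
  Ana: 2 of 6 neighbours < 6, not yet.
  Ben: 2 of 6 neighbours < 3, not yet.
  Cal: 1 of 5 neighbours ≥ 1, votes yes.
  Dee: 2 of 5 neighbours < 3, not yet.
  Hana: 2 of 4 neighbours < 4, not yet.
Round 4 — checking thresholds:
  Ana: 3 of 6 neighbours < 6, not yet.
  Ben: 3 of 6 neighbours ≥ 3, votes yes.
  Dee: 2 of 5 neighbours < 3, not yet.
  Hana: 3 of 4 neighbours < 4, not yet.
  Kai: 1 of 3 neighbours < 2, not yet.
Round 5 — checking thresholds:
  Ana: 4 of 6 neighbours < 6, not yet.
  Dee: 3 of 5 neighbours ≥ 3, votes yes.
  Hana: 3 of 4 neighbours < 4, not yet.
  Jo: 1 of 2 neighbours ≥ 1, votes yes.
  Kai: 1 of 3 neighbours < 2, not yet.
Round 6 — checking thresholds:
  Ana: 6 of 6 neighbours ≥ 6, votes yes.
  Hana: 3 of 4 neighbours < 4, not yet.
  Kai: 2 of 3 neighbours ≥ 2, votes yes.
Round 7 — checking thresholds:
  Hana: 4 of 4 neighbours ≥ 4, votes yes.
Round 8 — no new yes votes; cascade stops.

10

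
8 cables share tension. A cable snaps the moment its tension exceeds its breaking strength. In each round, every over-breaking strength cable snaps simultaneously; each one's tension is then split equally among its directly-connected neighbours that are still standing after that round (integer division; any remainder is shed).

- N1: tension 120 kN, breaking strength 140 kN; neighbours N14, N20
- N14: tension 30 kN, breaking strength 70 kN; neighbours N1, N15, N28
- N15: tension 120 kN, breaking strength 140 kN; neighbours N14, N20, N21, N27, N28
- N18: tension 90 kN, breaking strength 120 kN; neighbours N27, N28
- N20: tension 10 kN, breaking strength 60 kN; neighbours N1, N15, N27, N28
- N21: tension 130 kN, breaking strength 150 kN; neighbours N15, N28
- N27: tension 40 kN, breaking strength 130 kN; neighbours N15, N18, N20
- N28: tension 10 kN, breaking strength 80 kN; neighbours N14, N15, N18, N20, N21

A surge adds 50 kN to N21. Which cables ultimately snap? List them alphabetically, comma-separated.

Round 1 — N21 at 180 > 150. N21 snaps.
  N21 sheds 180 kN to N15, N28: 90 each.
    N15: 120+90 = 210 > 140
    N28: 10+90 = 100 > 80
Round 2 — N15, N28 snap.
  N15 sheds 210 kN to N14, N20, N27: 70 each.
    N14: 30+70 = 100 > 70
    N20: 10+70 = 80 > 60
    N27: 40+70 = 110 ≤ 130
  N28 sheds 100 kN to N14, N18, N20: 33 each (1 lost).
    N14: 100+33 = 133 > 70
    N18: 90+33 = 123 > 120
    N20: 80+33 = 113 > 60
Round 3 — N14, N18, N20 snap.
  N14 sheds 133 kN to N1: 133 each.
    N1: 120+133 = 253 > 140
  N18 sheds 123 kN to N27: 123 each.
    N27: 110+123 = 233 > 130
  N20 sheds 113 kN to N1, N27: 56 each (1 lost).
    N1: 253+56 = 309 > 140
    N27: 233+56 = 289 > 130
Round 4 — N1, N27 snap.
  N1 sheds 309 kN: no online neighbours, lost.
  N27 sheds 289 kN: no online neighbours, lost.
No further breaks.

N1, N14, N15, N18, N20, N21, N27, N28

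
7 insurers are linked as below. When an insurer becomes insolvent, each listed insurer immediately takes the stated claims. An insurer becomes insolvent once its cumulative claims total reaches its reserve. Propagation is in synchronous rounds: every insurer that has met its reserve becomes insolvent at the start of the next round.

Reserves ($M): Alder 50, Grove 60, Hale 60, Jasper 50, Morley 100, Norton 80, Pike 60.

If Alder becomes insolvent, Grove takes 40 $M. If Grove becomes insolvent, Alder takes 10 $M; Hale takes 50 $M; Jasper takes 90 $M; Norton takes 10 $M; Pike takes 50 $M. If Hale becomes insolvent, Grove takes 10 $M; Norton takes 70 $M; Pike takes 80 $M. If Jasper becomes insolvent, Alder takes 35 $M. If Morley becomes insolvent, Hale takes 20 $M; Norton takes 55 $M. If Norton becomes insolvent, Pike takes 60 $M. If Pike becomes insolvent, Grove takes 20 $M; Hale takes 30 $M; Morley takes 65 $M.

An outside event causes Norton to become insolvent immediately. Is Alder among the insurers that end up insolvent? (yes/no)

Round 1 — Norton becomes insolvent (initial).
  Pike: +60 → 60 ≥ 60
Round 2 — Pike becomes insolvent.
  Grove: +20 → 20 < 60
  Hale: +30 → 30 < 60
  Morley: +65 → 65 < 100
No further insolvencies.

no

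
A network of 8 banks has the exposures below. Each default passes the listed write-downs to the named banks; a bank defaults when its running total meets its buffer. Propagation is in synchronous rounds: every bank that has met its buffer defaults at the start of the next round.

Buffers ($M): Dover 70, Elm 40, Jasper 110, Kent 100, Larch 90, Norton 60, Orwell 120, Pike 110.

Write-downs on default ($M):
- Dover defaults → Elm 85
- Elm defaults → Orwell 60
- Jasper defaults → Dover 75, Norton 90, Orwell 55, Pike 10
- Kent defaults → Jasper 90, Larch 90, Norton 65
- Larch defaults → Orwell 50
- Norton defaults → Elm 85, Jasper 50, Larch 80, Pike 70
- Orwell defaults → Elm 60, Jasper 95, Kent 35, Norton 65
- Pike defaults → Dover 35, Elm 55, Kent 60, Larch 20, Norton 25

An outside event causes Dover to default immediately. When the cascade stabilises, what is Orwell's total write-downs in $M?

60

Round 1 — Dover defaults (initial).
  Elm: +85 → 85 ≥ 40
Round 2 — Elm defaults.
  Orwell: +60 → 60 < 120
No further defaults.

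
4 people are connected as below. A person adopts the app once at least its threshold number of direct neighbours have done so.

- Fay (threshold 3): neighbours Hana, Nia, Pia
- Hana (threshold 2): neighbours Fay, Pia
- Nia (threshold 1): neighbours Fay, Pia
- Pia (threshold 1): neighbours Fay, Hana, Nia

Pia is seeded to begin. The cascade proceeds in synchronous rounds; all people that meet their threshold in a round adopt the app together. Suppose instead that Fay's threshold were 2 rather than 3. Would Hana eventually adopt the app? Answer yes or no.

yes

With Fay's threshold at 2:
Round 1 — Pia adopts the app (initial).
Round 2 — checking thresholds:
  Fay: 1 of 3 neighbours < 2, holds.
  Hana: 1 of 2 neighbours < 2, holds.
  Nia: 1 of 2 neighbours ≥ 1, adopts the app.
Round 3 — checking thresholds:
  Fay: 2 of 3 neighbours ≥ 2, adopts the app.
  Hana: 1 of 2 neighbours < 2, holds.
Round 4 — checking thresholds:
  Hana: 2 of 2 neighbours ≥ 2, adopts the app.
Round 5 — no new adoptions; cascade stops.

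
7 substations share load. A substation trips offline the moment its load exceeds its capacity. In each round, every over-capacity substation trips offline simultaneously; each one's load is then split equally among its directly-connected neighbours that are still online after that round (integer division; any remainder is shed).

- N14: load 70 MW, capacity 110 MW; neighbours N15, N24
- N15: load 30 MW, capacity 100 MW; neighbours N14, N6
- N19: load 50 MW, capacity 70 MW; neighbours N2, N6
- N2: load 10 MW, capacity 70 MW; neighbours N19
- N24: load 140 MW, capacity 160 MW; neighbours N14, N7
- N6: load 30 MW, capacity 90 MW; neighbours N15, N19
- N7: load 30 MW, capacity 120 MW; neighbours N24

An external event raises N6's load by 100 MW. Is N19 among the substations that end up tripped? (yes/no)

Round 1 — N6 at 130 > 90. N6 trips offline.
  N6 sheds 130 MW to N15, N19: 65 each.
    N15: 30+65 = 95 ≤ 100
    N19: 50+65 = 115 > 70
Round 2 — N19 trips offline.
  N19 sheds 115 MW to N2: 115 each.
    N2: 10+115 = 125 > 70
Round 3 — N2 trips offline.
  N2 sheds 125 MW: no online neighbours, lost.
No further trips.

yes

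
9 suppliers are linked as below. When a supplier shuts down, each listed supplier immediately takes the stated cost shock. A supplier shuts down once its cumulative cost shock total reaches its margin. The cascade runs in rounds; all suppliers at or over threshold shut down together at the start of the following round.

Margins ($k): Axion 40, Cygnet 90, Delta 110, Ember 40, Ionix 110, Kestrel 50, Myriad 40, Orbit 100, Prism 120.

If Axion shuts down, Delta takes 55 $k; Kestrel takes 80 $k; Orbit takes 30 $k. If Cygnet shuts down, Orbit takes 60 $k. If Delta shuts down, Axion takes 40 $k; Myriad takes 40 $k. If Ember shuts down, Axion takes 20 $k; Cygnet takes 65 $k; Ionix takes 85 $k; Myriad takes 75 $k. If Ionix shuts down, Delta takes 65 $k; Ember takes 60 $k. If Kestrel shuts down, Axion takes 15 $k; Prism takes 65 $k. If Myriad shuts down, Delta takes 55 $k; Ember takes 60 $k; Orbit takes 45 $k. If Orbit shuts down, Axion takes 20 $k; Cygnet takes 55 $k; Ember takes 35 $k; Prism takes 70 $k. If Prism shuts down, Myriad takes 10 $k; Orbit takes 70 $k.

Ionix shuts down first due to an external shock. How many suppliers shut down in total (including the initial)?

6

Round 1 — Ionix shuts down (initial).
  Delta: +65 → 65 < 110
  Ember: +60 → 60 ≥ 40
Round 2 — Ember shuts down.
  Axion: +20 → 20 < 40
  Cygnet: +65 → 65 < 90
  Myriad: +75 → 75 ≥ 40
Round 3 — Myriad shuts down.
  Delta: +55 → 120 ≥ 110
  Orbit: +45 → 45 < 100
Round 4 — Delta shuts down.
  Axion: +40 → 60 ≥ 40
Round 5 — Axion shuts down.
  Kestrel: +80 → 80 ≥ 50
  Orbit: +30 → 75 < 100
Round 6 — Kestrel shuts down.
  Prism: +65 → 65 < 120
No further shutdowns.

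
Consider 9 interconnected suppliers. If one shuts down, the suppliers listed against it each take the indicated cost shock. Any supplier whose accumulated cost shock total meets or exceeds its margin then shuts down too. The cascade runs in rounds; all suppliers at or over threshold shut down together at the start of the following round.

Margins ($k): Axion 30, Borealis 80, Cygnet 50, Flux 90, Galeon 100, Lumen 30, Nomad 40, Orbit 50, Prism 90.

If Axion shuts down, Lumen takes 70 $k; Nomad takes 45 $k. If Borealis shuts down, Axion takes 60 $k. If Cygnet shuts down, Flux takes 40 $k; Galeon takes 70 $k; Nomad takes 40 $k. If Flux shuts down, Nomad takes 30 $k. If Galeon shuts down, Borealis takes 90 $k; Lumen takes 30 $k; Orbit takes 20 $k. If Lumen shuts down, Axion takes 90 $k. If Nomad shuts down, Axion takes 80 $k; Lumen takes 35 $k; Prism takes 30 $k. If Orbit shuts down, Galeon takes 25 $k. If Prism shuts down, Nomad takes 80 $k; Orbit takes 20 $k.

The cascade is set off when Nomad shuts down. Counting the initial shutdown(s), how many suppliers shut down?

Round 1 — Nomad shuts down (initial).
  Axion: +80 → 80 ≥ 30
  Lumen: +35 → 35 ≥ 30
  Prism: +30 → 30 < 90
Round 2 — Axion, Lumen shut down.
No further shutdowns.

3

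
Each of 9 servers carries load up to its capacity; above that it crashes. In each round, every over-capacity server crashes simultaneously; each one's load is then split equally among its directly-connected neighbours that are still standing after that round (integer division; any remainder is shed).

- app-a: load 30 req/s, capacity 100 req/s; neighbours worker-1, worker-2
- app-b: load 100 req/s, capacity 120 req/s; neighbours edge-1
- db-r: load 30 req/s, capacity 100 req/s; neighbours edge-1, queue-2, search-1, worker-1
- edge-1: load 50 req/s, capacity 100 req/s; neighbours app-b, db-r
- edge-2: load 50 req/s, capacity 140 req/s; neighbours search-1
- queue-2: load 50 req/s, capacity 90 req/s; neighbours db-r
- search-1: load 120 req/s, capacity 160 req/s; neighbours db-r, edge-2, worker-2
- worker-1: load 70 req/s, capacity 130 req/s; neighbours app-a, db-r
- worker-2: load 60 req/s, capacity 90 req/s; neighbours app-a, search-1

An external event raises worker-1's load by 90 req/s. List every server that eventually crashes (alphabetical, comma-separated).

app-a, db-r, edge-2, search-1, worker-1, worker-2

Round 1 — worker-1 at 160 > 130. worker-1 crashes.
  worker-1 sheds 160 req/s to app-a, db-r: 80 each.
    app-a: 30+80 = 110 > 100
    db-r: 30+80 = 110 > 100
Round 2 — app-a, db-r crash.
  app-a sheds 110 req/s to worker-2: 110 each.
    worker-2: 60+110 = 170 > 90
  db-r sheds 110 req/s to edge-1, queue-2, search-1: 36 each (2 lost).
    edge-1: 50+36 = 86 ≤ 100
    queue-2: 50+36 = 86 ≤ 90
    search-1: 120+36 = 156 ≤ 160
Round 3 — worker-2 crashes.
  worker-2 sheds 170 req/s to search-1: 170 each.
    search-1: 156+170 = 326 > 160
Round 4 — search-1 crashes.
  search-1 sheds 326 req/s to edge-2: 326 each.
    edge-2: 50+326 = 376 > 140
Round 5 — edge-2 crashes.
  edge-2 sheds 376 req/s: no online neighbours, lost.
No further crashes.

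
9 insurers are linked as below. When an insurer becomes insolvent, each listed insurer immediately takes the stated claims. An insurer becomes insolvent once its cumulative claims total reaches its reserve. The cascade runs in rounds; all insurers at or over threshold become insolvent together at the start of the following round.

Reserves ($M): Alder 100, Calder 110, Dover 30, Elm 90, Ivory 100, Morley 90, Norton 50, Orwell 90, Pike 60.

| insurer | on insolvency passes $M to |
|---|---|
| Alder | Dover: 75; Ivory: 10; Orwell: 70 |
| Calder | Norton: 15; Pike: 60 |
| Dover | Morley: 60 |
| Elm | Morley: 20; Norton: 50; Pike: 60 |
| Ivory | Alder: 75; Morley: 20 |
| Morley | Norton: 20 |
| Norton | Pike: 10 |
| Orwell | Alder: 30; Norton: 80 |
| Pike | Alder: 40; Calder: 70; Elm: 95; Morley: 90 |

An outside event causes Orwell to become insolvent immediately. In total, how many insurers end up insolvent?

2

Round 1 — Orwell becomes insolvent (initial).
  Alder: +30 → 30 < 100
  Norton: +80 → 80 ≥ 50
Round 2 — Norton becomes insolvent.
  Pike: +10 → 10 < 60
No further insolvencies.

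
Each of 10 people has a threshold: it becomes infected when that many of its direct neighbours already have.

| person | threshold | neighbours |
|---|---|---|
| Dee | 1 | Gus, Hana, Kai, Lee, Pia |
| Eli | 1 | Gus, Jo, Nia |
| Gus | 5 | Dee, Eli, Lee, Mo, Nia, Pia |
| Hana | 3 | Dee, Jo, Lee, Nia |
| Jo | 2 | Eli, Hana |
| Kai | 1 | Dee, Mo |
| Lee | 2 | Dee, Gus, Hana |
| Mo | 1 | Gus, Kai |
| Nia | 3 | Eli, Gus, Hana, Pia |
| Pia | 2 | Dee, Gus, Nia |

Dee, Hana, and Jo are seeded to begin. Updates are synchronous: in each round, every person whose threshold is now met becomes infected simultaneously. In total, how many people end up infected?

7

Round 1 — Dee, Hana, Jo become infected (initial).
Round 2 — checking thresholds:
  Eli: 1 of 3 neighbours ≥ 1, becomes infected.
  Gus: 1 of 6 neighbours < 5, below threshold.
  Kai: 1 of 2 neighbours ≥ 1, becomes infected.
  Lee: 2 of 3 neighbours ≥ 2, becomes infected.
  Nia: 1 of 4 neighbours < 3, below threshold.
  Pia: 1 of 3 neighbours < 2, below threshold.
Round 3 — checking thresholds:
  Gus: 3 of 6 neighbours < 5, below threshold.
  Mo: 1 of 2 neighbours ≥ 1, becomes infected.
  Nia: 2 of 4 neighbours < 3, below threshold.
  Pia: 1 of 3 neighbours < 2, below threshold.
Round 4 — no new infections; cascade stops.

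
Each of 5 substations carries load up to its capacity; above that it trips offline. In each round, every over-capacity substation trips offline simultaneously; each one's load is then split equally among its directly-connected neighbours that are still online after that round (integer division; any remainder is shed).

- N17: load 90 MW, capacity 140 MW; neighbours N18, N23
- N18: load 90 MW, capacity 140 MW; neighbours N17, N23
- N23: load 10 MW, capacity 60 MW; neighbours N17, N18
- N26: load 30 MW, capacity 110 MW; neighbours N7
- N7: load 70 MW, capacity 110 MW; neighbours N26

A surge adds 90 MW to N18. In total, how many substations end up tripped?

3

Round 1 — N18 at 180 > 140. N18 trips offline.
  N18 sheds 180 MW to N17, N23: 90 each.
    N17: 90+90 = 180 > 140
    N23: 10+90 = 100 > 60
Round 2 — N17, N23 trip offline.
  N17 sheds 180 MW: no online neighbours, lost.
  N23 sheds 100 MW: no online neighbours, lost.
No further trips.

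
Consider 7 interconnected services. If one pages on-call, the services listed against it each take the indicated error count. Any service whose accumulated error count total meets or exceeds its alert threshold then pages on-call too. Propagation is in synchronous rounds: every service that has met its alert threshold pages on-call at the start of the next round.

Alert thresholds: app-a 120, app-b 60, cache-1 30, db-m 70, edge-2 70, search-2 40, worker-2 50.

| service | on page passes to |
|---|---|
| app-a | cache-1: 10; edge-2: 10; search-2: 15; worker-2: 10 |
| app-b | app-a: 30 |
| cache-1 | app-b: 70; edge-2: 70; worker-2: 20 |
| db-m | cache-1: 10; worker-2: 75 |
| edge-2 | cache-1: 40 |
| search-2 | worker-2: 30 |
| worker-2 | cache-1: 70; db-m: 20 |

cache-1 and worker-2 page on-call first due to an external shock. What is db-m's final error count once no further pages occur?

20

Round 1 — cache-1, worker-2 page on-call (initial).
  app-b: +70 → 70 ≥ 60
  db-m: +20 → 20 < 70
  edge-2: +70 → 70 ≥ 70
Round 2 — app-b, edge-2 page on-call.
  app-a: +30 → 30 < 120
No further pages.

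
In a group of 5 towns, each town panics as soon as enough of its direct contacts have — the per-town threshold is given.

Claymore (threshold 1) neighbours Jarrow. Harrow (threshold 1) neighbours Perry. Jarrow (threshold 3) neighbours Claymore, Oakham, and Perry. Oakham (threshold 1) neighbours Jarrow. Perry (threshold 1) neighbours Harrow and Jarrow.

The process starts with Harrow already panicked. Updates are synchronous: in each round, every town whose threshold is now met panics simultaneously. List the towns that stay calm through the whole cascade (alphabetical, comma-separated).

Claymore, Jarrow, Oakham

Round 1 — Harrow panics (initial).
Round 2 — checking thresholds:
  Perry: 1 of 2 neighbours ≥ 1, panics.
Round 3 — no new panics; cascade stops.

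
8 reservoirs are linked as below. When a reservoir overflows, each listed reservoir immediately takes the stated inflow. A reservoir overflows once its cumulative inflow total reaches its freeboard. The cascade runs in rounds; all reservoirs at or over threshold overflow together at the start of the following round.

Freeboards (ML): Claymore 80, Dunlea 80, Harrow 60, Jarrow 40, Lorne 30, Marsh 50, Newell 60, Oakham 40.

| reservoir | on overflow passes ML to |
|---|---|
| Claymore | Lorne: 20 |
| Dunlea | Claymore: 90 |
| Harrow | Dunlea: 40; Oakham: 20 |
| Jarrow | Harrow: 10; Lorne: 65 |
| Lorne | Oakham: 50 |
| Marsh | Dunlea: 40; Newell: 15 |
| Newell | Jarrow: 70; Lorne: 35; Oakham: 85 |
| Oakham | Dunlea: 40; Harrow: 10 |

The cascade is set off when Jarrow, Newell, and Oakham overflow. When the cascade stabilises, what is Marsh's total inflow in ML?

Round 1 — Jarrow, Newell, Oakham overflow (initial).
  Dunlea: +40 → 40 < 80
  Harrow: +10+10 → 20 < 60
  Lorne: +65+35 → 100 ≥ 30
Round 2 — Lorne overflows.
No further overflows.

0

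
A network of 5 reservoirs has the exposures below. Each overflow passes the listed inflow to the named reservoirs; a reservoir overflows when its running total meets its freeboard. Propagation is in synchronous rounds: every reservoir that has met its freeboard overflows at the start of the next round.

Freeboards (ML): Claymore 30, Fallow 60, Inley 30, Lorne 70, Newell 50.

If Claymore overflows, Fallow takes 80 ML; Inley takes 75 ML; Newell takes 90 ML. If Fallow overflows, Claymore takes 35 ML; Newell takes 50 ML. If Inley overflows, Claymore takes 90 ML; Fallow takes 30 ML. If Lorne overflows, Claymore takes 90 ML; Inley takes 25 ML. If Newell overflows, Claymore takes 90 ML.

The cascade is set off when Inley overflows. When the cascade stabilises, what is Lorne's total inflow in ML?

0

Round 1 — Inley overflows (initial).
  Claymore: +90 → 90 ≥ 30
  Fallow: +30 → 30 < 60
Round 2 — Claymore overflows.
  Fallow: +80 → 110 ≥ 60
  Newell: +90 → 90 ≥ 50
Round 3 — Fallow, Newell overflow.
No further overflows.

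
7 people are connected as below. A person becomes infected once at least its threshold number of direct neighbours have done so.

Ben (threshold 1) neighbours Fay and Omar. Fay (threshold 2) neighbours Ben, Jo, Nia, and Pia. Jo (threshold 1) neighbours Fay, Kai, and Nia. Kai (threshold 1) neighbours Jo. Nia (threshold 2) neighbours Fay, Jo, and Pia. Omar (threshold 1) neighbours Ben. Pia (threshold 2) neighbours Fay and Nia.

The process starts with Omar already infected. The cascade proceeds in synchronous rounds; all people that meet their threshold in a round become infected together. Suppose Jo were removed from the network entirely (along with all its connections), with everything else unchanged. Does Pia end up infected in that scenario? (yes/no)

With Jo removed:
Round 1 — Omar becomes infected (initial).
Round 2 — checking thresholds:
  Ben: 1 of 2 neighbours ≥ 1, becomes infected.
Round 3 — no new infections; cascade stops.

no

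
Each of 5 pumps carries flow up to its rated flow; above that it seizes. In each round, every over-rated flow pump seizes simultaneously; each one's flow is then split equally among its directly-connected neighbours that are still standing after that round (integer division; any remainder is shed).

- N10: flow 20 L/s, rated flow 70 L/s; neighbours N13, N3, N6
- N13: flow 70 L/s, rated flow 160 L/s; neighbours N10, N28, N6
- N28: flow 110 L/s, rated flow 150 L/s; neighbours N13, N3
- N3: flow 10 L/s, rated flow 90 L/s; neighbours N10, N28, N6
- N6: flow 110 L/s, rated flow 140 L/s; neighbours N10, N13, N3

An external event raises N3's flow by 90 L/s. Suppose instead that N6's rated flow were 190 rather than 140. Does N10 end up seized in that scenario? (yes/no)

With N6's rated flow at 190:
Round 1 — N3 at 100 > 90. N3 seizes.
  N3 sheds 100 L/s to N10, N28, N6: 33 each (1 lost).
    N10: 20+33 = 53 ≤ 70
    N28: 110+33 = 143 ≤ 150
    N6: 110+33 = 143 ≤ 190
No further seizures.

no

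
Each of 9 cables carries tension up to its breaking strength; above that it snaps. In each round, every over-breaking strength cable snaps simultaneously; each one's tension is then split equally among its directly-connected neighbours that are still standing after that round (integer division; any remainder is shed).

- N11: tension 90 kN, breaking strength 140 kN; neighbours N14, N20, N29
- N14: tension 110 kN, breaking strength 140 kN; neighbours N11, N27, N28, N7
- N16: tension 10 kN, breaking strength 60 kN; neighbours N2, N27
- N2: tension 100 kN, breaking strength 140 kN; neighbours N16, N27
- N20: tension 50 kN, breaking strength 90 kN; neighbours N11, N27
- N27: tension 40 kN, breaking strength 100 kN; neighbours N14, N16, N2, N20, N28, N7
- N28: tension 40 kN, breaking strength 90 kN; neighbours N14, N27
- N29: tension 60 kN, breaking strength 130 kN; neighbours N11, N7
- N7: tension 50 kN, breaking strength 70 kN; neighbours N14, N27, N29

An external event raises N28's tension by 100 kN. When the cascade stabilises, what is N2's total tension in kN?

127

Round 1 — N28 at 140 > 90. N28 snaps.
  N28 sheds 140 kN to N14, N27: 70 each.
    N14: 110+70 = 180 > 140
    N27: 40+70 = 110 > 100
Round 2 — N14, N27 snap.
  N14 sheds 180 kN to N11, N7: 90 each.
    N11: 90+90 = 180 > 140
    N7: 50+90 = 140 > 70
  N27 sheds 110 kN to N16, N2, N20, N7: 27 each (2 lost).
    N16: 10+27 = 37 ≤ 60
    N2: 100+27 = 127 ≤ 140
    N20: 50+27 = 77 ≤ 90
    N7: 140+27 = 167 > 70
Round 3 — N11, N7 snap.
  N11 sheds 180 kN to N20, N29: 90 each.
    N20: 77+90 = 167 > 90
    N29: 60+90 = 150 > 130
  N7 sheds 167 kN to N29: 167 each.
    N29: 150+167 = 317 > 130
Round 4 — N20, N29 snap.
  N20 sheds 167 kN: no online neighbours, lost.
  N29 sheds 317 kN: no online neighbours, lost.
No further breaks.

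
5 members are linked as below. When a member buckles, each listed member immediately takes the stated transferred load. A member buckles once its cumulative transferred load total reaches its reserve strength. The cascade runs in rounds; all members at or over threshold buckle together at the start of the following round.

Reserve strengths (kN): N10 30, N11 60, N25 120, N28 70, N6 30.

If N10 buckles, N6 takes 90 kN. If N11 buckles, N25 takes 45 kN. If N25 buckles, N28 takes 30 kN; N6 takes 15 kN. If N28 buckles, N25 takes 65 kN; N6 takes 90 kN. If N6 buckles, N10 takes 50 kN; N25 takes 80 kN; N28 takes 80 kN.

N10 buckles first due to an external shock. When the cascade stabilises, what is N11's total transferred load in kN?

Round 1 — N10 buckles (initial).
  N6: +90 → 90 ≥ 30
Round 2 — N6 buckles.
  N25: +80 → 80 < 120
  N28: +80 → 80 ≥ 70
Round 3 — N28 buckles.
  N25: +65 → 145 ≥ 120
Round 4 — N25 buckles.
No further bucklings.

0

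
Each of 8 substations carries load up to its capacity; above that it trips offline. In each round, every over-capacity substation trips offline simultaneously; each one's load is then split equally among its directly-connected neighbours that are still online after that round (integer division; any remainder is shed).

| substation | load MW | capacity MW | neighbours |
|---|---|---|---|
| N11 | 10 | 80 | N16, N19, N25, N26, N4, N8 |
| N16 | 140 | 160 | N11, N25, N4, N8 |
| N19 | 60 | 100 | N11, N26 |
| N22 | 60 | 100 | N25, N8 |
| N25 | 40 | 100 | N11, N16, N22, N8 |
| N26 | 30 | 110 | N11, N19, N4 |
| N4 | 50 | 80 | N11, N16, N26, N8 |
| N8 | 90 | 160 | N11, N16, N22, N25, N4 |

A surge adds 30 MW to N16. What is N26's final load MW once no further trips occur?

Round 1 — N16 at 170 > 160. N16 trips offline.
  N16 sheds 170 MW to N11, N25, N4, N8: 42 each (2 lost).
    N11: 10+42 = 52 ≤ 80
    N25: 40+42 = 82 ≤ 100
    N4: 50+42 = 92 > 80
    N8: 90+42 = 132 ≤ 160
Round 2 — N4 trips offline.
  N4 sheds 92 MW to N11, N26, N8: 30 each (2 lost).
    N11: 52+30 = 82 > 80
    N26: 30+30 = 60 ≤ 110
    N8: 132+30 = 162 > 160
Round 3 — N11, N8 trip offline.
  N11 sheds 82 MW to N19, N25, N26: 27 each (1 lost).
    N19: 60+27 = 87 ≤ 100
    N25: 82+27 = 109 > 100
    N26: 60+27 = 87 ≤ 110
  N8 sheds 162 MW to N22, N25: 81 each.
    N22: 60+81 = 141 > 100
    N25: 109+81 = 190 > 100
Round 4 — N22, N25 trip offline.
  N22 sheds 141 MW: no online neighbours, lost.
  N25 sheds 190 MW: no online neighbours, lost.
No further trips.

87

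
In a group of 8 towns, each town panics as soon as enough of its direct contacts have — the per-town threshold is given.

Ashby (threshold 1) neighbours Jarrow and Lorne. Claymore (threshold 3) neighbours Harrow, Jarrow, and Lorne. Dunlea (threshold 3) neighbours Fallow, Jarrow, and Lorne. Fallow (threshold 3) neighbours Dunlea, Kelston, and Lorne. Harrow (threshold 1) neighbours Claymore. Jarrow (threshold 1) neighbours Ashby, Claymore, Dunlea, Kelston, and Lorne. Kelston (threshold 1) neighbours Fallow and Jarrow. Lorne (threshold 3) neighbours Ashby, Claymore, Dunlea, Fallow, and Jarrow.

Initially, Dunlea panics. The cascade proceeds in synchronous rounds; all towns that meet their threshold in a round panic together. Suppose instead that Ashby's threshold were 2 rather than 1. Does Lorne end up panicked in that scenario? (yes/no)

no

With Ashby's threshold at 2:
Round 1 — Dunlea panics (initial).
Round 2 — checking thresholds:
  Fallow: 1 of 3 neighbours < 3, below threshold.
  Jarrow: 1 of 5 neighbours ≥ 1, panics.
  Lorne: 1 of 5 neighbours < 3, below threshold.
Round 3 — checking thresholds:
  Ashby: 1 of 2 neighbours < 2, below threshold.
  Claymore: 1 of 3 neighbours < 3, below threshold.
  Fallow: 1 of 3 neighbours < 3, below threshold.
  Kelston: 1 of 2 neighbours ≥ 1, panics.
  Lorne: 2 of 5 neighbours < 3, below threshold.
Round 4 — no new panics; cascade stops.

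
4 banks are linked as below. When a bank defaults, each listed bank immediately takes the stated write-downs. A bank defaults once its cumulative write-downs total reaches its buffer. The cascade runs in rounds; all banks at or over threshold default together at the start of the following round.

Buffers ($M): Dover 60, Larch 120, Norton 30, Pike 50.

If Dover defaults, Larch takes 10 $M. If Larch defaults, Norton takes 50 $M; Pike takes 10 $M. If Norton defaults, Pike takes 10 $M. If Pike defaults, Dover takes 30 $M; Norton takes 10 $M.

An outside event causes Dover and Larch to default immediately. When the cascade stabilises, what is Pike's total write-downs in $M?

Round 1 — Dover, Larch default (initial).
  Norton: +50 → 50 ≥ 30
  Pike: +10 → 10 < 50
Round 2 — Norton defaults.
  Pike: +10 → 20 < 50
No further defaults.

20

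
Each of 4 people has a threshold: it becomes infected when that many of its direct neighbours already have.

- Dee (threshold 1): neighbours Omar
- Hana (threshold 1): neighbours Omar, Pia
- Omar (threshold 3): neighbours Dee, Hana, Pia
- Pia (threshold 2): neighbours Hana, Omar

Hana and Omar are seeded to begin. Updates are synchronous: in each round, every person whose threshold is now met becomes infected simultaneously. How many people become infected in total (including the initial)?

4

Round 1 — Hana, Omar become infected (initial).
Round 2 — checking thresholds:
  Dee: 1 of 1 neighbours ≥ 1, becomes infected.
  Pia: 2 of 2 neighbours ≥ 2, becomes infected.
Round 3 — no new infections; cascade stops.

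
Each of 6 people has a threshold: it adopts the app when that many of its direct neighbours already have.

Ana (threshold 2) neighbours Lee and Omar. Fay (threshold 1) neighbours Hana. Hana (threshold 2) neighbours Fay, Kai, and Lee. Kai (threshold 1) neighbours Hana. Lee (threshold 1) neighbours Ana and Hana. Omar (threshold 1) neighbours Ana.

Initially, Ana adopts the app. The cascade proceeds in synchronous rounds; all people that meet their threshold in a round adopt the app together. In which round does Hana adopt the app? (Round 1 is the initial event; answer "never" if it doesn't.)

never

Round 1 — Ana adopts the app (initial).
Round 2 — checking thresholds:
  Lee: 1 of 2 neighbours ≥ 1, adopts the app.
  Omar: 1 of 1 neighbours ≥ 1, adopts the app.
Round 3 — no new adoptions; cascade stops.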